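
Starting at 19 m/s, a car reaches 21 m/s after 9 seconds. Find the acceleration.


Given: initial velocity v0 = 19 m/s, final velocity v = 21 m/s, time t = 9 s
Using a = (v - v0) / t
a = (21 - 19) / 9
a = 2 / 9
a = 2/9 m/s^2

2/9 m/s^2


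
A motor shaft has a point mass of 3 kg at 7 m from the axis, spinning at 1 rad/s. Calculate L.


Given: m = 3 kg, r = 7 m, omega = 1 rad/s
For a point mass: I = m*r^2
I = 3*7^2 = 3*49 = 147
L = I*omega = 147*1
L = 147 kg*m^2/s

147 kg*m^2/s


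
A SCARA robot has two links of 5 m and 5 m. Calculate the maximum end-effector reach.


Given: L1 = 5 m, L2 = 5 m
For a 2-link planar arm, max reach = L1 + L2 (fully extended)
Max reach = 5 + 5
Max reach = 10 m

10 m


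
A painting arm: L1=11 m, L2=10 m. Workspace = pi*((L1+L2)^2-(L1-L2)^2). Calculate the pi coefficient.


Given: L1 = 11, L2 = 10
(L1+L2)^2 = (21)^2 = 441
(L1-L2)^2 = (1)^2 = 1
Difference = 441 - 1 = 440
This equals 4*L1*L2 = 4*11*10 = 440
Workspace area = 440*pi

440


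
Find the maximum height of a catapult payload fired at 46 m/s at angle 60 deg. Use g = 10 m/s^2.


Given: v0 = 46 m/s, theta = 60 deg, g = 10 m/s^2
sin^2(60) = 3/4
Using H = v0^2 * sin^2(theta) / (2*g)
H = 46^2 * 3/4 / (2*10)
H = 2116 * 3/4 / 20
H = 1587 / 20
H = 1587/20 m

1587/20 m


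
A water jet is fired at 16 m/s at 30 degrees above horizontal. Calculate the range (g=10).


Given: v0 = 16 m/s, theta = 30 deg, g = 10 m/s^2
sin(2*30) = sin(60) = sqrt(3)/2
Using R = v0^2 * sin(2*theta) / g
R = 16^2 * (sqrt(3)/2) / 10
R = 256 * sqrt(3) / 20
R = 64/5*sqrt(3) m

64/5*sqrt(3) m


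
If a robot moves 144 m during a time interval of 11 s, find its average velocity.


Given: distance d = 144 m, time t = 11 s
Using v = d / t
v = 144 / 11
v = 144/11 m/s

144/11 m/s


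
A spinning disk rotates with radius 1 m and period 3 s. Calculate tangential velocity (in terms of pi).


Given: radius r = 1 m, period T = 3 s
Using v = 2*pi*r / T
v = 2*pi*1 / 3
v = 2*pi / 3
v = 2/3*pi m/s

2/3*pi m/s


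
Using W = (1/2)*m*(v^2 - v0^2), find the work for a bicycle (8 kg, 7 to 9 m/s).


Given: m = 8 kg, v0 = 7 m/s, v = 9 m/s
Using W = (1/2)*m*(v^2 - v0^2)
v^2 = 9^2 = 81
v0^2 = 7^2 = 49
v^2 - v0^2 = 81 - 49 = 32
W = (1/2)*8*32 = 128 J

128 J


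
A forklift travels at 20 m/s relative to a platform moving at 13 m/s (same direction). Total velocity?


Given: object velocity = 20 m/s, platform velocity = 13 m/s (same direction)
Using classical velocity addition: v_total = v_object + v_platform
v_total = 20 + 13
v_total = 33 m/s

33 m/s


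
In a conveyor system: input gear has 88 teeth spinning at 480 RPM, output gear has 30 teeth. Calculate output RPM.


Given: N1 = 88 teeth, w1 = 480 RPM, N2 = 30 teeth
Using N1*w1 = N2*w2
w2 = N1*w1 / N2
w2 = 88*480 / 30
w2 = 42240 / 30
w2 = 1408 RPM

1408 RPM


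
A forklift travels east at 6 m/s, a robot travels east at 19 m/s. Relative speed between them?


Given: v_A = 6 m/s east, v_B = 19 m/s east
Both move in the same direction; relative speed = |v_A - v_B|
|6 - 19| = |-13|
= 13 m/s

13 m/s


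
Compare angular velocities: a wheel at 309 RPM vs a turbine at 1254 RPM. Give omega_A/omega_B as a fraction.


Given: RPM_A = 309, RPM_B = 1254
omega = 2*pi*RPM/60, so omega_A/omega_B = RPM_A / RPM_B
omega_A/omega_B = 309 / 1254
omega_A/omega_B = 103/418

103/418


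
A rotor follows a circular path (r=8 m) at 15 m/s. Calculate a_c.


Given: v = 15 m/s, r = 8 m
Using a_c = v^2 / r
a_c = 15^2 / 8
a_c = 225 / 8
a_c = 225/8 m/s^2

225/8 m/s^2


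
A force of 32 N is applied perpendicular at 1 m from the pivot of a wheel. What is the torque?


Given: F = 32 N, r = 1 m, angle = 90 deg (perpendicular)
Using tau = F * r * sin(90)
sin(90) = 1
tau = 32 * 1 * 1
tau = 32 Nm

32 Nm


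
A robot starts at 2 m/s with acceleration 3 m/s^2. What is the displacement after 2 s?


Given: v0 = 2 m/s, a = 3 m/s^2, t = 2 s
Using s = v0*t + (1/2)*a*t^2
s = 2*2 + (1/2)*3*2^2
s = 4 + (1/2)*12
s = 4 + 6
s = 10

10 m


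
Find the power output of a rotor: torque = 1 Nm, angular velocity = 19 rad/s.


Given: tau = 1 Nm, omega = 19 rad/s
Using P = tau * omega
P = 1 * 19
P = 19 W

19 W


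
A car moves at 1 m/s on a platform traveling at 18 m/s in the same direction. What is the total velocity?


Given: object velocity = 1 m/s, platform velocity = 18 m/s (same direction)
Using classical velocity addition: v_total = v_object + v_platform
v_total = 1 + 18
v_total = 19 m/s

19 m/s


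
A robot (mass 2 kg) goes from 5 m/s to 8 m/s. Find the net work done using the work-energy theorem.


Given: m = 2 kg, v0 = 5 m/s, v = 8 m/s
Using W = (1/2)*m*(v^2 - v0^2)
v^2 = 8^2 = 64
v0^2 = 5^2 = 25
v^2 - v0^2 = 64 - 25 = 39
W = (1/2)*2*39 = 39 J

39 J


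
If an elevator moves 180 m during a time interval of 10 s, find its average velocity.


Given: distance d = 180 m, time t = 10 s
Using v = d / t
v = 180 / 10
v = 18 m/s

18 m/s


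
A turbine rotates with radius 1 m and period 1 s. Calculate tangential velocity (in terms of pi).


Given: radius r = 1 m, period T = 1 s
Using v = 2*pi*r / T
v = 2*pi*1 / 1
v = 2*pi / 1
v = 2*pi m/s

2*pi m/s


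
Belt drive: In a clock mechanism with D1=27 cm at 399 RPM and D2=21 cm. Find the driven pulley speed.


Given: D1 = 27 cm, w1 = 399 RPM, D2 = 21 cm
Using D1*w1 = D2*w2
w2 = D1*w1 / D2
w2 = 27*399 / 21
w2 = 10773 / 21
w2 = 513 RPM

513 RPM


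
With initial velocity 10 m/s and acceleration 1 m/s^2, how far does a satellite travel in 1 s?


Given: v0 = 10 m/s, a = 1 m/s^2, t = 1 s
Using s = v0*t + (1/2)*a*t^2
s = 10*1 + (1/2)*1*1^2
s = 10 + (1/2)*1
s = 10 + 1/2
s = 21/2

21/2 m


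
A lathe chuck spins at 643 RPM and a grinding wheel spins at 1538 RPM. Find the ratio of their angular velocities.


Given: RPM_A = 643, RPM_B = 1538
omega = 2*pi*RPM/60, so omega_A/omega_B = RPM_A / RPM_B
omega_A/omega_B = 643 / 1538
omega_A/omega_B = 643/1538

643/1538


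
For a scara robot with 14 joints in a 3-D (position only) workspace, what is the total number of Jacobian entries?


Given: task space dimension = 3, joints = 14
Jacobian is a 3 x 14 matrix
Total entries = rows * columns
Total = 3 * 14
Total = 42

42


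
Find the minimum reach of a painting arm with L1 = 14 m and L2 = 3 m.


Given: L1 = 14 m, L2 = 3 m
For a 2-link planar arm, min reach = |L1 - L2| (second link folded back)
Min reach = |14 - 3|
Min reach = 11 m

11 m


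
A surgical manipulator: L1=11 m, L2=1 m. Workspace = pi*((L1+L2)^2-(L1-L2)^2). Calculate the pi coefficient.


Given: L1 = 11, L2 = 1
(L1+L2)^2 = (12)^2 = 144
(L1-L2)^2 = (10)^2 = 100
Difference = 144 - 100 = 44
This equals 4*L1*L2 = 4*11*1 = 44
Workspace area = 44*pi

44


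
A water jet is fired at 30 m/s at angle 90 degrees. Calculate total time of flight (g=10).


Given: v0 = 30 m/s, theta = 90 deg, g = 10 m/s^2
sin(90) = 1
Using T = 2*v0*sin(theta) / g
T = 2*30*1 / 10
T = 60 / 10
T = 6 s

6 s


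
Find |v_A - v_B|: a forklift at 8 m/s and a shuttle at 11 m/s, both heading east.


Given: v_A = 8 m/s east, v_B = 11 m/s east
Both move in the same direction; relative speed = |v_A - v_B|
|8 - 11| = |-3|
= 3 m/s

3 m/s


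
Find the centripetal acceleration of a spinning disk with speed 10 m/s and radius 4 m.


Given: v = 10 m/s, r = 4 m
Using a_c = v^2 / r
a_c = 10^2 / 4
a_c = 100 / 4
a_c = 25 m/s^2

25 m/s^2


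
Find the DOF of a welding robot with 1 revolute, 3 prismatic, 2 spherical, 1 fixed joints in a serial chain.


Given: serial robot with 1 revolute, 3 prismatic, 2 spherical, 1 fixed joints
DOF contribution per joint type: revolute=1, prismatic=1, spherical=3, fixed=0
DOF = 1*1 + 3*1 + 2*3 + 1*0
DOF = 10

10


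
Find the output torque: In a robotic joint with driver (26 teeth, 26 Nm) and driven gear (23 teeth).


Given: N1 = 26, N2 = 23, T1 = 26 Nm
Using T2/T1 = N2/N1
T2 = T1 * N2 / N1
T2 = 26 * 23 / 26
T2 = 598 / 26
T2 = 23 Nm

23 Nm


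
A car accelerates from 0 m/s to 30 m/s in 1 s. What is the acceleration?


Given: initial velocity v0 = 0 m/s, final velocity v = 30 m/s, time t = 1 s
Using a = (v - v0) / t
a = (30 - 0) / 1
a = 30 / 1
a = 30 m/s^2

30 m/s^2


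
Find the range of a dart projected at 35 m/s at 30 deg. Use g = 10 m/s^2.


Given: v0 = 35 m/s, theta = 30 deg, g = 10 m/s^2
sin(2*30) = sin(60) = sqrt(3)/2
Using R = v0^2 * sin(2*theta) / g
R = 35^2 * (sqrt(3)/2) / 10
R = 1225 * sqrt(3) / 20
R = 245/4*sqrt(3) m

245/4*sqrt(3) m


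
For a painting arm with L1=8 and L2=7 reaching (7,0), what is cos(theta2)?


Given: L1 = 8, L2 = 7, target (x, y) = (7, 0)
Using cos(theta2) = (x^2 + y^2 - L1^2 - L2^2) / (2*L1*L2)
x^2 + y^2 = 7^2 + 0 = 49
L1^2 + L2^2 = 64 + 49 = 113
Numerator = 49 - 113 = -64
Denominator = 2*8*7 = 112
cos(theta2) = -64/112 = -4/7

-4/7


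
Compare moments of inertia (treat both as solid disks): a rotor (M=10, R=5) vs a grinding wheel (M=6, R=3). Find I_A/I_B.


Given: M1=10 kg, R1=5 m, M2=6 kg, R2=3 m
For a disk: I = (1/2)*M*R^2, so I_A/I_B = (M1*R1^2)/(M2*R2^2)
M1*R1^2 = 10*25 = 250
M2*R2^2 = 6*9 = 54
I_A/I_B = 250/54 = 125/27

125/27


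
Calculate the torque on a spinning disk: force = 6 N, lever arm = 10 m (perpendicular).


Given: F = 6 N, r = 10 m, angle = 90 deg (perpendicular)
Using tau = F * r * sin(90)
sin(90) = 1
tau = 6 * 10 * 1
tau = 60 Nm

60 Nm


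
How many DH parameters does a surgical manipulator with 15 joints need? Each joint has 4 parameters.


Given: 15 joints, 4 DH parameters per joint (d, theta, a, alpha)
Total DH parameters = number_of_joints * 4
Total = 15 * 4
Total = 60

60


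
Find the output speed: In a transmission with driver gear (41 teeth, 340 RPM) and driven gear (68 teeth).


Given: N1 = 41 teeth, w1 = 340 RPM, N2 = 68 teeth
Using N1*w1 = N2*w2
w2 = N1*w1 / N2
w2 = 41*340 / 68
w2 = 13940 / 68
w2 = 205 RPM

205 RPM


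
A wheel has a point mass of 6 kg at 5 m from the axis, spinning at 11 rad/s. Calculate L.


Given: m = 6 kg, r = 5 m, omega = 11 rad/s
For a point mass: I = m*r^2
I = 6*5^2 = 6*25 = 150
L = I*omega = 150*11
L = 1650 kg*m^2/s

1650 kg*m^2/s


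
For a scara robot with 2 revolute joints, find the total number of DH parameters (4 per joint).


Given: 2 joints, 4 DH parameters per joint (d, theta, a, alpha)
Total DH parameters = number_of_joints * 4
Total = 2 * 4
Total = 8

8


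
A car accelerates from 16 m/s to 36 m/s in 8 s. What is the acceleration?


Given: initial velocity v0 = 16 m/s, final velocity v = 36 m/s, time t = 8 s
Using a = (v - v0) / t
a = (36 - 16) / 8
a = 20 / 8
a = 5/2 m/s^2

5/2 m/s^2


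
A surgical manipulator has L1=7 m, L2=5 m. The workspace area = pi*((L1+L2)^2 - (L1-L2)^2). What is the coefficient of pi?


Given: L1 = 7, L2 = 5
(L1+L2)^2 = (12)^2 = 144
(L1-L2)^2 = (2)^2 = 4
Difference = 144 - 4 = 140
This equals 4*L1*L2 = 4*7*5 = 140
Workspace area = 140*pi

140


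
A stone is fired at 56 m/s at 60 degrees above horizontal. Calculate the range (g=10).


Given: v0 = 56 m/s, theta = 60 deg, g = 10 m/s^2
sin(2*60) = sin(120) = sqrt(3)/2
Using R = v0^2 * sin(2*theta) / g
R = 56^2 * (sqrt(3)/2) / 10
R = 3136 * sqrt(3) / 20
R = 784/5*sqrt(3) m

784/5*sqrt(3) m


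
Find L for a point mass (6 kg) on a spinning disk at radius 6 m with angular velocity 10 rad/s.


Given: m = 6 kg, r = 6 m, omega = 10 rad/s
For a point mass: I = m*r^2
I = 6*6^2 = 6*36 = 216
L = I*omega = 216*10
L = 2160 kg*m^2/s

2160 kg*m^2/s


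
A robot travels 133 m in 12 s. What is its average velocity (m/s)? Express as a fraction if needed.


Given: distance d = 133 m, time t = 12 s
Using v = d / t
v = 133 / 12
v = 133/12 m/s

133/12 m/s


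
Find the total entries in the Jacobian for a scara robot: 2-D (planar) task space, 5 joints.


Given: task space dimension = 2, joints = 5
Jacobian is a 2 x 5 matrix
Total entries = rows * columns
Total = 2 * 5
Total = 10

10


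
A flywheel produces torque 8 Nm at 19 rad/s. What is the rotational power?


Given: tau = 8 Nm, omega = 19 rad/s
Using P = tau * omega
P = 8 * 19
P = 152 W

152 W


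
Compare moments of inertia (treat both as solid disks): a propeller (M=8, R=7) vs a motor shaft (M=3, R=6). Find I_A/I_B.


Given: M1=8 kg, R1=7 m, M2=3 kg, R2=6 m
For a disk: I = (1/2)*M*R^2, so I_A/I_B = (M1*R1^2)/(M2*R2^2)
M1*R1^2 = 8*49 = 392
M2*R2^2 = 3*36 = 108
I_A/I_B = 392/108 = 98/27

98/27


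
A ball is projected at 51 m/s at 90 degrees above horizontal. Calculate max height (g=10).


Given: v0 = 51 m/s, theta = 90 deg, g = 10 m/s^2
sin^2(90) = 1
Using H = v0^2 * sin^2(theta) / (2*g)
H = 51^2 * 1 / (2*10)
H = 2601 * 1 / 20
H = 2601 / 20
H = 2601/20 m

2601/20 m


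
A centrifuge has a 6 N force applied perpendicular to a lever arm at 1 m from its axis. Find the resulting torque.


Given: F = 6 N, r = 1 m, angle = 90 deg (perpendicular)
Using tau = F * r * sin(90)
sin(90) = 1
tau = 6 * 1 * 1
tau = 6 Nm

6 Nm


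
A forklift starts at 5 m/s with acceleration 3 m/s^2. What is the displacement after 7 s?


Given: v0 = 5 m/s, a = 3 m/s^2, t = 7 s
Using s = v0*t + (1/2)*a*t^2
s = 5*7 + (1/2)*3*7^2
s = 35 + (1/2)*147
s = 35 + 147/2
s = 217/2

217/2 m


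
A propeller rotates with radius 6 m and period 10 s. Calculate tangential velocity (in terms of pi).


Given: radius r = 6 m, period T = 10 s
Using v = 2*pi*r / T
v = 2*pi*6 / 10
v = 12*pi / 10
v = 6/5*pi m/s

6/5*pi m/s


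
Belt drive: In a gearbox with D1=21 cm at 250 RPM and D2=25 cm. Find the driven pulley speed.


Given: D1 = 21 cm, w1 = 250 RPM, D2 = 25 cm
Using D1*w1 = D2*w2
w2 = D1*w1 / D2
w2 = 21*250 / 25
w2 = 5250 / 25
w2 = 210 RPM

210 RPM


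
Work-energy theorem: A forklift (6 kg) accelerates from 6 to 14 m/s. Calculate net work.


Given: m = 6 kg, v0 = 6 m/s, v = 14 m/s
Using W = (1/2)*m*(v^2 - v0^2)
v^2 = 14^2 = 196
v0^2 = 6^2 = 36
v^2 - v0^2 = 196 - 36 = 160
W = (1/2)*6*160 = 480 J

480 J


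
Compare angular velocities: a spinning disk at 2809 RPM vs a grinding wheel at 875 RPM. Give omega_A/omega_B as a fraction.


Given: RPM_A = 2809, RPM_B = 875
omega = 2*pi*RPM/60, so omega_A/omega_B = RPM_A / RPM_B
omega_A/omega_B = 2809 / 875
omega_A/omega_B = 2809/875

2809/875


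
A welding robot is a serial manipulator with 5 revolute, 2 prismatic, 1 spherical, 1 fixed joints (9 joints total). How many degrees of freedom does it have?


Given: serial robot with 5 revolute, 2 prismatic, 1 spherical, 1 fixed joints
DOF contribution per joint type: revolute=1, prismatic=1, spherical=3, fixed=0
DOF = 5*1 + 2*1 + 1*3 + 1*0
DOF = 10

10


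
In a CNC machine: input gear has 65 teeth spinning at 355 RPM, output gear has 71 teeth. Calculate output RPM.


Given: N1 = 65 teeth, w1 = 355 RPM, N2 = 71 teeth
Using N1*w1 = N2*w2
w2 = N1*w1 / N2
w2 = 65*355 / 71
w2 = 23075 / 71
w2 = 325 RPM

325 RPM


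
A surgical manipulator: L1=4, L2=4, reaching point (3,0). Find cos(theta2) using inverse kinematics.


Given: L1 = 4, L2 = 4, target (x, y) = (3, 0)
Using cos(theta2) = (x^2 + y^2 - L1^2 - L2^2) / (2*L1*L2)
x^2 + y^2 = 3^2 + 0 = 9
L1^2 + L2^2 = 16 + 16 = 32
Numerator = 9 - 32 = -23
Denominator = 2*4*4 = 32
cos(theta2) = -23/32 = -23/32

-23/32


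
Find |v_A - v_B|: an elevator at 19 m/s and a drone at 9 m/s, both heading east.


Given: v_A = 19 m/s east, v_B = 9 m/s east
Both move in the same direction; relative speed = |v_A - v_B|
|19 - 9| = |10|
= 10 m/s

10 m/s


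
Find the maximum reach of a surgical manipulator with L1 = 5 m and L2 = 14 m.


Given: L1 = 5 m, L2 = 14 m
For a 2-link planar arm, max reach = L1 + L2 (fully extended)
Max reach = 5 + 14
Max reach = 19 m

19 m


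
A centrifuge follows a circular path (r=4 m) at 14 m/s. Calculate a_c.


Given: v = 14 m/s, r = 4 m
Using a_c = v^2 / r
a_c = 14^2 / 4
a_c = 196 / 4
a_c = 49 m/s^2

49 m/s^2


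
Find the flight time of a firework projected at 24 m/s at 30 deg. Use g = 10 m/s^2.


Given: v0 = 24 m/s, theta = 30 deg, g = 10 m/s^2
sin(30) = 1/2
Using T = 2*v0*sin(theta) / g
T = 2*24*1/2 / 10
T = 24 / 10
T = 12/5 s

12/5 s


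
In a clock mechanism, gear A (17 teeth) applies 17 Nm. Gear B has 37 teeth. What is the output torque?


Given: N1 = 17, N2 = 37, T1 = 17 Nm
Using T2/T1 = N2/N1
T2 = T1 * N2 / N1
T2 = 17 * 37 / 17
T2 = 629 / 17
T2 = 37 Nm

37 Nm


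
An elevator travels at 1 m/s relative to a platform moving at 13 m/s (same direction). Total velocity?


Given: object velocity = 1 m/s, platform velocity = 13 m/s (same direction)
Using classical velocity addition: v_total = v_object + v_platform
v_total = 1 + 13
v_total = 14 m/s

14 m/s


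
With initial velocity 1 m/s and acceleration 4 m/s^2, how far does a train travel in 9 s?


Given: v0 = 1 m/s, a = 4 m/s^2, t = 9 s
Using s = v0*t + (1/2)*a*t^2
s = 1*9 + (1/2)*4*9^2
s = 9 + (1/2)*324
s = 9 + 162
s = 171

171 m


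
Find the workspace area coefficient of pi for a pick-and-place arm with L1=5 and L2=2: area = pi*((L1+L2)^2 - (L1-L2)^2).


Given: L1 = 5, L2 = 2
(L1+L2)^2 = (7)^2 = 49
(L1-L2)^2 = (3)^2 = 9
Difference = 49 - 9 = 40
This equals 4*L1*L2 = 4*5*2 = 40
Workspace area = 40*pi

40


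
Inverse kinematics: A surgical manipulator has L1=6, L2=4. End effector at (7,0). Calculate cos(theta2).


Given: L1 = 6, L2 = 4, target (x, y) = (7, 0)
Using cos(theta2) = (x^2 + y^2 - L1^2 - L2^2) / (2*L1*L2)
x^2 + y^2 = 7^2 + 0 = 49
L1^2 + L2^2 = 36 + 16 = 52
Numerator = 49 - 52 = -3
Denominator = 2*6*4 = 48
cos(theta2) = -3/48 = -1/16

-1/16


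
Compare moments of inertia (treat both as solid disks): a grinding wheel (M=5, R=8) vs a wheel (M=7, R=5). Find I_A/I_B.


Given: M1=5 kg, R1=8 m, M2=7 kg, R2=5 m
For a disk: I = (1/2)*M*R^2, so I_A/I_B = (M1*R1^2)/(M2*R2^2)
M1*R1^2 = 5*64 = 320
M2*R2^2 = 7*25 = 175
I_A/I_B = 320/175 = 64/35

64/35


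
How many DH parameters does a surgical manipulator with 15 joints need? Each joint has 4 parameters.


Given: 15 joints, 4 DH parameters per joint (d, theta, a, alpha)
Total DH parameters = number_of_joints * 4
Total = 15 * 4
Total = 60

60


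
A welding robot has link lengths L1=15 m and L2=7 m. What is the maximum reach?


Given: L1 = 15 m, L2 = 7 m
For a 2-link planar arm, max reach = L1 + L2 (fully extended)
Max reach = 15 + 7
Max reach = 22 m

22 m


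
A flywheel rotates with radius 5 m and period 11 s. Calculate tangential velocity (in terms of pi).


Given: radius r = 5 m, period T = 11 s
Using v = 2*pi*r / T
v = 2*pi*5 / 11
v = 10*pi / 11
v = 10/11*pi m/s

10/11*pi m/s


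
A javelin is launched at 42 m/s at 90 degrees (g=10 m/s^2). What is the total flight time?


Given: v0 = 42 m/s, theta = 90 deg, g = 10 m/s^2
sin(90) = 1
Using T = 2*v0*sin(theta) / g
T = 2*42*1 / 10
T = 84 / 10
T = 42/5 s

42/5 s


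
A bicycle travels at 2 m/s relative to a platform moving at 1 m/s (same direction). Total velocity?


Given: object velocity = 2 m/s, platform velocity = 1 m/s (same direction)
Using classical velocity addition: v_total = v_object + v_platform
v_total = 2 + 1
v_total = 3 m/s

3 m/s


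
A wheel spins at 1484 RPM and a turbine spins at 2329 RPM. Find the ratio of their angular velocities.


Given: RPM_A = 1484, RPM_B = 2329
omega = 2*pi*RPM/60, so omega_A/omega_B = RPM_A / RPM_B
omega_A/omega_B = 1484 / 2329
omega_A/omega_B = 1484/2329

1484/2329


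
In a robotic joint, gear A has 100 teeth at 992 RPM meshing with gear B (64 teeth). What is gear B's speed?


Given: N1 = 100 teeth, w1 = 992 RPM, N2 = 64 teeth
Using N1*w1 = N2*w2
w2 = N1*w1 / N2
w2 = 100*992 / 64
w2 = 99200 / 64
w2 = 1550 RPM

1550 RPM


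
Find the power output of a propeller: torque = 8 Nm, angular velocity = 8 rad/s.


Given: tau = 8 Nm, omega = 8 rad/s
Using P = tau * omega
P = 8 * 8
P = 64 W

64 W


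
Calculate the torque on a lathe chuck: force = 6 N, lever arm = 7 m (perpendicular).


Given: F = 6 N, r = 7 m, angle = 90 deg (perpendicular)
Using tau = F * r * sin(90)
sin(90) = 1
tau = 6 * 7 * 1
tau = 42 Nm

42 Nm


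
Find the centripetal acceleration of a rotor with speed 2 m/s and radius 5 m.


Given: v = 2 m/s, r = 5 m
Using a_c = v^2 / r
a_c = 2^2 / 5
a_c = 4 / 5
a_c = 4/5 m/s^2

4/5 m/s^2


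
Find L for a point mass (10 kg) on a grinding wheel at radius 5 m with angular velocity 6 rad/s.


Given: m = 10 kg, r = 5 m, omega = 6 rad/s
For a point mass: I = m*r^2
I = 10*5^2 = 10*25 = 250
L = I*omega = 250*6
L = 1500 kg*m^2/s

1500 kg*m^2/s


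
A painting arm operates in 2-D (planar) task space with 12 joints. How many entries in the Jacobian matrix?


Given: task space dimension = 2, joints = 12
Jacobian is a 2 x 12 matrix
Total entries = rows * columns
Total = 2 * 12
Total = 24

24


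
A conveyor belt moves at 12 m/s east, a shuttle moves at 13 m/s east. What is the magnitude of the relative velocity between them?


Given: v_A = 12 m/s east, v_B = 13 m/s east
Both move in the same direction; relative speed = |v_A - v_B|
|12 - 13| = |-1|
= 1 m/s

1 m/s


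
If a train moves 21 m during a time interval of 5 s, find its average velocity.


Given: distance d = 21 m, time t = 5 s
Using v = d / t
v = 21 / 5
v = 21/5 m/s

21/5 m/s


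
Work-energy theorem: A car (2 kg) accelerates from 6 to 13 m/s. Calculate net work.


Given: m = 2 kg, v0 = 6 m/s, v = 13 m/s
Using W = (1/2)*m*(v^2 - v0^2)
v^2 = 13^2 = 169
v0^2 = 6^2 = 36
v^2 - v0^2 = 169 - 36 = 133
W = (1/2)*2*133 = 133 J

133 J


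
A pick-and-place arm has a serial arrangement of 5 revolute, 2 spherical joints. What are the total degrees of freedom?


Given: serial robot with 5 revolute, 2 spherical joints
DOF contribution per joint type: revolute=1, prismatic=1, spherical=3, fixed=0
DOF = 5*1 + 2*3
DOF = 11

11


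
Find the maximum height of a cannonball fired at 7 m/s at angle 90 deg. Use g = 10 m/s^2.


Given: v0 = 7 m/s, theta = 90 deg, g = 10 m/s^2
sin^2(90) = 1
Using H = v0^2 * sin^2(theta) / (2*g)
H = 7^2 * 1 / (2*10)
H = 49 * 1 / 20
H = 49 / 20
H = 49/20 m

49/20 m


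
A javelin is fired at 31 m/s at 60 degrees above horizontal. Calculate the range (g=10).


Given: v0 = 31 m/s, theta = 60 deg, g = 10 m/s^2
sin(2*60) = sin(120) = sqrt(3)/2
Using R = v0^2 * sin(2*theta) / g
R = 31^2 * (sqrt(3)/2) / 10
R = 961 * sqrt(3) / 20
R = 961/20*sqrt(3) m

961/20*sqrt(3) m


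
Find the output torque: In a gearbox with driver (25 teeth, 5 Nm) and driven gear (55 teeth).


Given: N1 = 25, N2 = 55, T1 = 5 Nm
Using T2/T1 = N2/N1
T2 = T1 * N2 / N1
T2 = 5 * 55 / 25
T2 = 275 / 25
T2 = 11 Nm

11 Nm


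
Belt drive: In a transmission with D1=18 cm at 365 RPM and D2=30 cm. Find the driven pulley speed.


Given: D1 = 18 cm, w1 = 365 RPM, D2 = 30 cm
Using D1*w1 = D2*w2
w2 = D1*w1 / D2
w2 = 18*365 / 30
w2 = 6570 / 30
w2 = 219 RPM

219 RPM


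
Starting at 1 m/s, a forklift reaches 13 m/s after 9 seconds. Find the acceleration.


Given: initial velocity v0 = 1 m/s, final velocity v = 13 m/s, time t = 9 s
Using a = (v - v0) / t
a = (13 - 1) / 9
a = 12 / 9
a = 4/3 m/s^2

4/3 m/s^2


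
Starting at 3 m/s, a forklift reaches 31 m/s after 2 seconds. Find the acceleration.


Given: initial velocity v0 = 3 m/s, final velocity v = 31 m/s, time t = 2 s
Using a = (v - v0) / t
a = (31 - 3) / 2
a = 28 / 2
a = 14 m/s^2

14 m/s^2


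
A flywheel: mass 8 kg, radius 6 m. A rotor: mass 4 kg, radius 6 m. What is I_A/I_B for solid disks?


Given: M1=8 kg, R1=6 m, M2=4 kg, R2=6 m
For a disk: I = (1/2)*M*R^2, so I_A/I_B = (M1*R1^2)/(M2*R2^2)
M1*R1^2 = 8*36 = 288
M2*R2^2 = 4*36 = 144
I_A/I_B = 288/144 = 2

2


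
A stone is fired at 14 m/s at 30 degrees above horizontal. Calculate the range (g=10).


Given: v0 = 14 m/s, theta = 30 deg, g = 10 m/s^2
sin(2*30) = sin(60) = sqrt(3)/2
Using R = v0^2 * sin(2*theta) / g
R = 14^2 * (sqrt(3)/2) / 10
R = 196 * sqrt(3) / 20
R = 49/5*sqrt(3) m

49/5*sqrt(3) m


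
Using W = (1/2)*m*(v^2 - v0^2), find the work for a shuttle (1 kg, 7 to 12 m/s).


Given: m = 1 kg, v0 = 7 m/s, v = 12 m/s
Using W = (1/2)*m*(v^2 - v0^2)
v^2 = 12^2 = 144
v0^2 = 7^2 = 49
v^2 - v0^2 = 144 - 49 = 95
W = (1/2)*1*95 = 95/2 J

95/2 J


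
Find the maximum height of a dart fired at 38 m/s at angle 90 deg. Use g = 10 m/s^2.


Given: v0 = 38 m/s, theta = 90 deg, g = 10 m/s^2
sin^2(90) = 1
Using H = v0^2 * sin^2(theta) / (2*g)
H = 38^2 * 1 / (2*10)
H = 1444 * 1 / 20
H = 1444 / 20
H = 361/5 m

361/5 m


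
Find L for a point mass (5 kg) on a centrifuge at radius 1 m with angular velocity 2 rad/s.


Given: m = 5 kg, r = 1 m, omega = 2 rad/s
For a point mass: I = m*r^2
I = 5*1^2 = 5*1 = 5
L = I*omega = 5*2
L = 10 kg*m^2/s

10 kg*m^2/s


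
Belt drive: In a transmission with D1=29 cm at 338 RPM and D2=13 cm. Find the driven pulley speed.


Given: D1 = 29 cm, w1 = 338 RPM, D2 = 13 cm
Using D1*w1 = D2*w2
w2 = D1*w1 / D2
w2 = 29*338 / 13
w2 = 9802 / 13
w2 = 754 RPM

754 RPM


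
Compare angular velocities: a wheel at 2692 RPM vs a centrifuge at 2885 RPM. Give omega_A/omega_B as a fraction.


Given: RPM_A = 2692, RPM_B = 2885
omega = 2*pi*RPM/60, so omega_A/omega_B = RPM_A / RPM_B
omega_A/omega_B = 2692 / 2885
omega_A/omega_B = 2692/2885

2692/2885


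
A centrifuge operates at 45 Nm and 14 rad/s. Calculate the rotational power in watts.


Given: tau = 45 Nm, omega = 14 rad/s
Using P = tau * omega
P = 45 * 14
P = 630 W

630 W


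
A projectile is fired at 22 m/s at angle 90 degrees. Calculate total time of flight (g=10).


Given: v0 = 22 m/s, theta = 90 deg, g = 10 m/s^2
sin(90) = 1
Using T = 2*v0*sin(theta) / g
T = 2*22*1 / 10
T = 44 / 10
T = 22/5 s

22/5 s


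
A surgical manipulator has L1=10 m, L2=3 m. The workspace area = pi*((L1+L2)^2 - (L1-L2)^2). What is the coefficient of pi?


Given: L1 = 10, L2 = 3
(L1+L2)^2 = (13)^2 = 169
(L1-L2)^2 = (7)^2 = 49
Difference = 169 - 49 = 120
This equals 4*L1*L2 = 4*10*3 = 120
Workspace area = 120*pi

120


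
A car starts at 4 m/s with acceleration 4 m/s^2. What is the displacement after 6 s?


Given: v0 = 4 m/s, a = 4 m/s^2, t = 6 s
Using s = v0*t + (1/2)*a*t^2
s = 4*6 + (1/2)*4*6^2
s = 24 + (1/2)*144
s = 24 + 72
s = 96

96 m


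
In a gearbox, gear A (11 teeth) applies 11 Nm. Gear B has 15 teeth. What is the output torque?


Given: N1 = 11, N2 = 15, T1 = 11 Nm
Using T2/T1 = N2/N1
T2 = T1 * N2 / N1
T2 = 11 * 15 / 11
T2 = 165 / 11
T2 = 15 Nm

15 Nm


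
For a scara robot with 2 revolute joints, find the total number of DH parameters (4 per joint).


Given: 2 joints, 4 DH parameters per joint (d, theta, a, alpha)
Total DH parameters = number_of_joints * 4
Total = 2 * 4
Total = 8

8


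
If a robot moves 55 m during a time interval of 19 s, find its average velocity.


Given: distance d = 55 m, time t = 19 s
Using v = d / t
v = 55 / 19
v = 55/19 m/s

55/19 m/s


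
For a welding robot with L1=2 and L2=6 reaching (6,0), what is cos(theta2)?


Given: L1 = 2, L2 = 6, target (x, y) = (6, 0)
Using cos(theta2) = (x^2 + y^2 - L1^2 - L2^2) / (2*L1*L2)
x^2 + y^2 = 6^2 + 0 = 36
L1^2 + L2^2 = 4 + 36 = 40
Numerator = 36 - 40 = -4
Denominator = 2*2*6 = 24
cos(theta2) = -4/24 = -1/6

-1/6


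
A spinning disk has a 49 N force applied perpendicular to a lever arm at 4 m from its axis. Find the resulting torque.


Given: F = 49 N, r = 4 m, angle = 90 deg (perpendicular)
Using tau = F * r * sin(90)
sin(90) = 1
tau = 49 * 4 * 1
tau = 196 Nm

196 Nm


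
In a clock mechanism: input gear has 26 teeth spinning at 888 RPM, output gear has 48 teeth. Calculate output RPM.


Given: N1 = 26 teeth, w1 = 888 RPM, N2 = 48 teeth
Using N1*w1 = N2*w2
w2 = N1*w1 / N2
w2 = 26*888 / 48
w2 = 23088 / 48
w2 = 481 RPM

481 RPM


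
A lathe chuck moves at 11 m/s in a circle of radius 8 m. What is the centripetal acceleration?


Given: v = 11 m/s, r = 8 m
Using a_c = v^2 / r
a_c = 11^2 / 8
a_c = 121 / 8
a_c = 121/8 m/s^2

121/8 m/s^2


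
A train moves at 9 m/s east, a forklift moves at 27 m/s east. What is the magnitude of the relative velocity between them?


Given: v_A = 9 m/s east, v_B = 27 m/s east
Both move in the same direction; relative speed = |v_A - v_B|
|9 - 27| = |-18|
= 18 m/s

18 m/s


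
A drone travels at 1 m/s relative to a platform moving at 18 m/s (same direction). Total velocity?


Given: object velocity = 1 m/s, platform velocity = 18 m/s (same direction)
Using classical velocity addition: v_total = v_object + v_platform
v_total = 1 + 18
v_total = 19 m/s

19 m/s


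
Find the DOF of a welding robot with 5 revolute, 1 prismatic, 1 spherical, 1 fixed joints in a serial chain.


Given: serial robot with 5 revolute, 1 prismatic, 1 spherical, 1 fixed joints
DOF contribution per joint type: revolute=1, prismatic=1, spherical=3, fixed=0
DOF = 5*1 + 1*1 + 1*3 + 1*0
DOF = 9

9


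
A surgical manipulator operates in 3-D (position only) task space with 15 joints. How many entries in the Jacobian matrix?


Given: task space dimension = 3, joints = 15
Jacobian is a 3 x 15 matrix
Total entries = rows * columns
Total = 3 * 15
Total = 45

45


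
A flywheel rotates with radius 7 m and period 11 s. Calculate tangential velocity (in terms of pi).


Given: radius r = 7 m, period T = 11 s
Using v = 2*pi*r / T
v = 2*pi*7 / 11
v = 14*pi / 11
v = 14/11*pi m/s

14/11*pi m/s


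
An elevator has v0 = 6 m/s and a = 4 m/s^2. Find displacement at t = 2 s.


Given: v0 = 6 m/s, a = 4 m/s^2, t = 2 s
Using s = v0*t + (1/2)*a*t^2
s = 6*2 + (1/2)*4*2^2
s = 12 + (1/2)*16
s = 12 + 8
s = 20

20 m


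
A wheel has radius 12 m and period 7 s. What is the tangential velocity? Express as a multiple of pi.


Given: radius r = 12 m, period T = 7 s
Using v = 2*pi*r / T
v = 2*pi*12 / 7
v = 24*pi / 7
v = 24/7*pi m/s

24/7*pi m/s


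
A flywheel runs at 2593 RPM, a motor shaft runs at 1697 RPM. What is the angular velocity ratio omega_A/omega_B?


Given: RPM_A = 2593, RPM_B = 1697
omega = 2*pi*RPM/60, so omega_A/omega_B = RPM_A / RPM_B
omega_A/omega_B = 2593 / 1697
omega_A/omega_B = 2593/1697

2593/1697


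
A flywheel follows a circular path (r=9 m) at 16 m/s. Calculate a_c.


Given: v = 16 m/s, r = 9 m
Using a_c = v^2 / r
a_c = 16^2 / 9
a_c = 256 / 9
a_c = 256/9 m/s^2

256/9 m/s^2


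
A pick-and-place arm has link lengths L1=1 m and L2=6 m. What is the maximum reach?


Given: L1 = 1 m, L2 = 6 m
For a 2-link planar arm, max reach = L1 + L2 (fully extended)
Max reach = 1 + 6
Max reach = 7 m

7 m


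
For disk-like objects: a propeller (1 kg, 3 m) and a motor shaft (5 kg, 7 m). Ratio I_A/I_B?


Given: M1=1 kg, R1=3 m, M2=5 kg, R2=7 m
For a disk: I = (1/2)*M*R^2, so I_A/I_B = (M1*R1^2)/(M2*R2^2)
M1*R1^2 = 1*9 = 9
M2*R2^2 = 5*49 = 245
I_A/I_B = 9/245 = 9/245

9/245


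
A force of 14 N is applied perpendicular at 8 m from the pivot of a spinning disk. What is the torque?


Given: F = 14 N, r = 8 m, angle = 90 deg (perpendicular)
Using tau = F * r * sin(90)
sin(90) = 1
tau = 14 * 8 * 1
tau = 112 Nm

112 Nm


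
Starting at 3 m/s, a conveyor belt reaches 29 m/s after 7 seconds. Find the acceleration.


Given: initial velocity v0 = 3 m/s, final velocity v = 29 m/s, time t = 7 s
Using a = (v - v0) / t
a = (29 - 3) / 7
a = 26 / 7
a = 26/7 m/s^2

26/7 m/s^2


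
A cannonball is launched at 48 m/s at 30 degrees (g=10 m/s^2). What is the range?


Given: v0 = 48 m/s, theta = 30 deg, g = 10 m/s^2
sin(2*30) = sin(60) = sqrt(3)/2
Using R = v0^2 * sin(2*theta) / g
R = 48^2 * (sqrt(3)/2) / 10
R = 2304 * sqrt(3) / 20
R = 576/5*sqrt(3) m

576/5*sqrt(3) m


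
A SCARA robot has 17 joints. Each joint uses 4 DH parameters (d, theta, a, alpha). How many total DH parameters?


Given: 17 joints, 4 DH parameters per joint (d, theta, a, alpha)
Total DH parameters = number_of_joints * 4
Total = 17 * 4
Total = 68

68


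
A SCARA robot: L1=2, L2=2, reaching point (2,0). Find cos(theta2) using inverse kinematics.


Given: L1 = 2, L2 = 2, target (x, y) = (2, 0)
Using cos(theta2) = (x^2 + y^2 - L1^2 - L2^2) / (2*L1*L2)
x^2 + y^2 = 2^2 + 0 = 4
L1^2 + L2^2 = 4 + 4 = 8
Numerator = 4 - 8 = -4
Denominator = 2*2*2 = 8
cos(theta2) = -4/8 = -1/2

-1/2


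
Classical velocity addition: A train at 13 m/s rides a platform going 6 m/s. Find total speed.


Given: object velocity = 13 m/s, platform velocity = 6 m/s (same direction)
Using classical velocity addition: v_total = v_object + v_platform
v_total = 13 + 6
v_total = 19 m/s

19 m/s


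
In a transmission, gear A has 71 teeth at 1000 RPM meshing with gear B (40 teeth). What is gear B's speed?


Given: N1 = 71 teeth, w1 = 1000 RPM, N2 = 40 teeth
Using N1*w1 = N2*w2
w2 = N1*w1 / N2
w2 = 71*1000 / 40
w2 = 71000 / 40
w2 = 1775 RPM

1775 RPM


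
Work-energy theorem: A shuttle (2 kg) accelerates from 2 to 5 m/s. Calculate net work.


Given: m = 2 kg, v0 = 2 m/s, v = 5 m/s
Using W = (1/2)*m*(v^2 - v0^2)
v^2 = 5^2 = 25
v0^2 = 2^2 = 4
v^2 - v0^2 = 25 - 4 = 21
W = (1/2)*2*21 = 21 J

21 J


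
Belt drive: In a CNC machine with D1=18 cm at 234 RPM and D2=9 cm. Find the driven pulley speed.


Given: D1 = 18 cm, w1 = 234 RPM, D2 = 9 cm
Using D1*w1 = D2*w2
w2 = D1*w1 / D2
w2 = 18*234 / 9
w2 = 4212 / 9
w2 = 468 RPM

468 RPM


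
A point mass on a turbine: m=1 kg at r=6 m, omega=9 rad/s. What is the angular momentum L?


Given: m = 1 kg, r = 6 m, omega = 9 rad/s
For a point mass: I = m*r^2
I = 1*6^2 = 1*36 = 36
L = I*omega = 36*9
L = 324 kg*m^2/s

324 kg*m^2/s


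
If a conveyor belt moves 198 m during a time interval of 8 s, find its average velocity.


Given: distance d = 198 m, time t = 8 s
Using v = d / t
v = 198 / 8
v = 99/4 m/s

99/4 m/s


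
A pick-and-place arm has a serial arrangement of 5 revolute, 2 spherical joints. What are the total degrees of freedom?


Given: serial robot with 5 revolute, 2 spherical joints
DOF contribution per joint type: revolute=1, prismatic=1, spherical=3, fixed=0
DOF = 5*1 + 2*3
DOF = 11

11


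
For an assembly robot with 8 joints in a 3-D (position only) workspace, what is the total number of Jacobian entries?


Given: task space dimension = 3, joints = 8
Jacobian is a 3 x 8 matrix
Total entries = rows * columns
Total = 3 * 8
Total = 24

24


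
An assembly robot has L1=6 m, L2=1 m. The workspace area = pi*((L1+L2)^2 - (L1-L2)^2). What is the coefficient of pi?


Given: L1 = 6, L2 = 1
(L1+L2)^2 = (7)^2 = 49
(L1-L2)^2 = (5)^2 = 25
Difference = 49 - 25 = 24
This equals 4*L1*L2 = 4*6*1 = 24
Workspace area = 24*pi

24


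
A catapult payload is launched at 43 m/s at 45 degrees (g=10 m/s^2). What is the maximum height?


Given: v0 = 43 m/s, theta = 45 deg, g = 10 m/s^2
sin^2(45) = 1/2
Using H = v0^2 * sin^2(theta) / (2*g)
H = 43^2 * 1/2 / (2*10)
H = 1849 * 1/2 / 20
H = 1849/2 / 20
H = 1849/40 m

1849/40 m


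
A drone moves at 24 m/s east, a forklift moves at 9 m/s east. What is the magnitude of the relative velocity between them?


Given: v_A = 24 m/s east, v_B = 9 m/s east
Both move in the same direction; relative speed = |v_A - v_B|
|24 - 9| = |15|
= 15 m/s

15 m/s


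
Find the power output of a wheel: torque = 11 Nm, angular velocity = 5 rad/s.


Given: tau = 11 Nm, omega = 5 rad/s
Using P = tau * omega
P = 11 * 5
P = 55 W

55 W


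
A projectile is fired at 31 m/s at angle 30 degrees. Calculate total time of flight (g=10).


Given: v0 = 31 m/s, theta = 30 deg, g = 10 m/s^2
sin(30) = 1/2
Using T = 2*v0*sin(theta) / g
T = 2*31*1/2 / 10
T = 31 / 10
T = 31/10 s

31/10 s


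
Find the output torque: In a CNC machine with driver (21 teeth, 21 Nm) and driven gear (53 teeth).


Given: N1 = 21, N2 = 53, T1 = 21 Nm
Using T2/T1 = N2/N1
T2 = T1 * N2 / N1
T2 = 21 * 53 / 21
T2 = 1113 / 21
T2 = 53 Nm

53 Nm


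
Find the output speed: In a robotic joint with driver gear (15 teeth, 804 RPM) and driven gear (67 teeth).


Given: N1 = 15 teeth, w1 = 804 RPM, N2 = 67 teeth
Using N1*w1 = N2*w2
w2 = N1*w1 / N2
w2 = 15*804 / 67
w2 = 12060 / 67
w2 = 180 RPM

180 RPM


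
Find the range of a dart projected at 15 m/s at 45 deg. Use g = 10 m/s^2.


Given: v0 = 15 m/s, theta = 45 deg, g = 10 m/s^2
sin(2*45) = sin(90) = 1
Using R = v0^2 * sin(2*theta) / g
R = 15^2 * 1 / 10
R = 225 / 10
R = 45/2 m

45/2 m


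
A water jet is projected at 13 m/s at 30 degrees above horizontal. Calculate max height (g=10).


Given: v0 = 13 m/s, theta = 30 deg, g = 10 m/s^2
sin^2(30) = 1/4
Using H = v0^2 * sin^2(theta) / (2*g)
H = 13^2 * 1/4 / (2*10)
H = 169 * 1/4 / 20
H = 169/4 / 20
H = 169/80 m

169/80 m


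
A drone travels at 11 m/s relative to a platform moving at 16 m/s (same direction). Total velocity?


Given: object velocity = 11 m/s, platform velocity = 16 m/s (same direction)
Using classical velocity addition: v_total = v_object + v_platform
v_total = 11 + 16
v_total = 27 m/s

27 m/s


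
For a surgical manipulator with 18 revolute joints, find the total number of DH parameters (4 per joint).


Given: 18 joints, 4 DH parameters per joint (d, theta, a, alpha)
Total DH parameters = number_of_joints * 4
Total = 18 * 4
Total = 72

72


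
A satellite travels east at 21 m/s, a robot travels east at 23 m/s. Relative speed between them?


Given: v_A = 21 m/s east, v_B = 23 m/s east
Both move in the same direction; relative speed = |v_A - v_B|
|21 - 23| = |-2|
= 2 m/s

2 m/s


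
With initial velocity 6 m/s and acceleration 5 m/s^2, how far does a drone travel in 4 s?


Given: v0 = 6 m/s, a = 5 m/s^2, t = 4 s
Using s = v0*t + (1/2)*a*t^2
s = 6*4 + (1/2)*5*4^2
s = 24 + (1/2)*80
s = 24 + 40
s = 64

64 m


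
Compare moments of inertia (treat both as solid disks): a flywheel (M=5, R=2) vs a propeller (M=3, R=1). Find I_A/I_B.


Given: M1=5 kg, R1=2 m, M2=3 kg, R2=1 m
For a disk: I = (1/2)*M*R^2, so I_A/I_B = (M1*R1^2)/(M2*R2^2)
M1*R1^2 = 5*4 = 20
M2*R2^2 = 3*1 = 3
I_A/I_B = 20/3 = 20/3

20/3


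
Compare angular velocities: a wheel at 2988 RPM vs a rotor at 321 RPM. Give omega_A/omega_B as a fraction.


Given: RPM_A = 2988, RPM_B = 321
omega = 2*pi*RPM/60, so omega_A/omega_B = RPM_A / RPM_B
omega_A/omega_B = 2988 / 321
omega_A/omega_B = 996/107

996/107


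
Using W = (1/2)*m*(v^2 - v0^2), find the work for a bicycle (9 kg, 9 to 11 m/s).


Given: m = 9 kg, v0 = 9 m/s, v = 11 m/s
Using W = (1/2)*m*(v^2 - v0^2)
v^2 = 11^2 = 121
v0^2 = 9^2 = 81
v^2 - v0^2 = 121 - 81 = 40
W = (1/2)*9*40 = 180 J

180 J


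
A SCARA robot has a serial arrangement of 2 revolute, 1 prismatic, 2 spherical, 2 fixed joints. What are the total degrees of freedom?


Given: serial robot with 2 revolute, 1 prismatic, 2 spherical, 2 fixed joints
DOF contribution per joint type: revolute=1, prismatic=1, spherical=3, fixed=0
DOF = 2*1 + 1*1 + 2*3 + 2*0
DOF = 9

9


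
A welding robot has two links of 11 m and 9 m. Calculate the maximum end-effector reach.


Given: L1 = 11 m, L2 = 9 m
For a 2-link planar arm, max reach = L1 + L2 (fully extended)
Max reach = 11 + 9
Max reach = 20 m

20 m


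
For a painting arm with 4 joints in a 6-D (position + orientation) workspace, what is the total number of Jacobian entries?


Given: task space dimension = 6, joints = 4
Jacobian is a 6 x 4 matrix
Total entries = rows * columns
Total = 6 * 4
Total = 24

24


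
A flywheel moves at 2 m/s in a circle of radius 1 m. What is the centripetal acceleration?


Given: v = 2 m/s, r = 1 m
Using a_c = v^2 / r
a_c = 2^2 / 1
a_c = 4 / 1
a_c = 4 m/s^2

4 m/s^2


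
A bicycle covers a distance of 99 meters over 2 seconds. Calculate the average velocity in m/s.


Given: distance d = 99 m, time t = 2 s
Using v = d / t
v = 99 / 2
v = 99/2 m/s

99/2 m/s


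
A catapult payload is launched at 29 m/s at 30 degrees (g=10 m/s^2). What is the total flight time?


Given: v0 = 29 m/s, theta = 30 deg, g = 10 m/s^2
sin(30) = 1/2
Using T = 2*v0*sin(theta) / g
T = 2*29*1/2 / 10
T = 29 / 10
T = 29/10 s

29/10 s


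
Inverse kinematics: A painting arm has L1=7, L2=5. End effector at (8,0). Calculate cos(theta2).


Given: L1 = 7, L2 = 5, target (x, y) = (8, 0)
Using cos(theta2) = (x^2 + y^2 - L1^2 - L2^2) / (2*L1*L2)
x^2 + y^2 = 8^2 + 0 = 64
L1^2 + L2^2 = 49 + 25 = 74
Numerator = 64 - 74 = -10
Denominator = 2*7*5 = 70
cos(theta2) = -10/70 = -1/7

-1/7
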